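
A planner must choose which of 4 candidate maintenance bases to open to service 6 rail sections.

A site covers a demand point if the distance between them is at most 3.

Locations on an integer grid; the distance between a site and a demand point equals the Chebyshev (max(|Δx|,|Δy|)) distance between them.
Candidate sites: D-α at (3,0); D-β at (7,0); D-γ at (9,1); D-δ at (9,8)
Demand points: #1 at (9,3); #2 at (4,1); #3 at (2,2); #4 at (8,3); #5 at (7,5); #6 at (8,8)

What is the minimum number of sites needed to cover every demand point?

Coverage sets (demand points within 3 of each site):
  D-α: {#2, #3}
  D-β: {#1, #2, #4}
  D-γ: {#1, #4}
  D-δ: {#5, #6}
No 2 sites suffice: every size-2 union leaves at least one demand point uncovered.
But {D-α, D-β, D-δ} covers everything, so the minimum is 3.

3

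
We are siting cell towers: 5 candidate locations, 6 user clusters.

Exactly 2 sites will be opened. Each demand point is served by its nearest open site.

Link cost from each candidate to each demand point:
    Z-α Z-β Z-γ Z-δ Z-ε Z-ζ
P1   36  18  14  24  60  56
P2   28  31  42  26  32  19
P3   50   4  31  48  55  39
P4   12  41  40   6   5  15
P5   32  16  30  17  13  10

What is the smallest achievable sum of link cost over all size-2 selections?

Open {P1, P4}.
  Z-α→P4 12, Z-β→P1 18, Z-γ→P1 14, Z-δ→P4 6, Z-ε→P4 5, Z-ζ→P4 15  ⇒ total 70.
Compare {P3, P4}: total 73.
Compare {P4, P5}: total 79.
No size-2 selection does better; minimum is 70.

70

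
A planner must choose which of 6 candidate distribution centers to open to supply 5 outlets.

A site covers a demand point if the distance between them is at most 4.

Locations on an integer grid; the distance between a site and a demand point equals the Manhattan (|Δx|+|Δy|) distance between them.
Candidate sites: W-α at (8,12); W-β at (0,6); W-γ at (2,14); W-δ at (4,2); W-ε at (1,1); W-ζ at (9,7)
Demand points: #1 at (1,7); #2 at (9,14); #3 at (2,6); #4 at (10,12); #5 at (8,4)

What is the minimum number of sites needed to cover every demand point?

3

Coverage sets (demand points within 4 of each site):
  W-α: {#2, #4}
  W-β: {#1, #3}
  W-γ: {}
  W-δ: {}
  W-ε: {}
  W-ζ: {#5}
No 2 sites suffice: every size-2 union leaves at least one demand point uncovered.
But {W-α, W-β, W-ζ} covers everything, so the minimum is 3.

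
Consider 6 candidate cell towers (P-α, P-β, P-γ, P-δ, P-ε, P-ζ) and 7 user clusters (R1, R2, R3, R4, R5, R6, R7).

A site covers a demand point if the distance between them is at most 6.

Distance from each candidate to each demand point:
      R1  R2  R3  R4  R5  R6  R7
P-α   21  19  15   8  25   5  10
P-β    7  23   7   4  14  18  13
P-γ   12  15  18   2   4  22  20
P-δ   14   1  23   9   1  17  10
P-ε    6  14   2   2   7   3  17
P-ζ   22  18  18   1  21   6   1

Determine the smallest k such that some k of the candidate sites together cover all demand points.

Coverage sets (demand points within 6 of each site):
  P-α: {R6}
  P-β: {R4}
  P-γ: {R4, R5}
  P-δ: {R2, R5}
  P-ε: {R1, R3, R4, R6}
  P-ζ: {R4, R6, R7}
No 2 sites suffice: every size-2 union leaves at least one demand point uncovered.
But {P-δ, P-ε, P-ζ} covers everything, so the minimum is 3.

3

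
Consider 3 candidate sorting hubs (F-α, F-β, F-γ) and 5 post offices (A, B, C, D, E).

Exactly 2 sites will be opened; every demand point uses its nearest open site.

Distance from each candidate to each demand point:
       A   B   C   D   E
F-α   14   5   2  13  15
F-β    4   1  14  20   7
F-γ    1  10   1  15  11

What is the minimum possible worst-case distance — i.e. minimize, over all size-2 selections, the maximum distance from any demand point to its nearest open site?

13

Open {F-α, F-β}.
  Farthest demand point is D at distance 13 (to F-α); all others are ≤ 13.
With {F-α, F-γ} the worst case is 13.
With {F-β, F-γ} the worst case is 15.
No size-2 selection achieves below 13.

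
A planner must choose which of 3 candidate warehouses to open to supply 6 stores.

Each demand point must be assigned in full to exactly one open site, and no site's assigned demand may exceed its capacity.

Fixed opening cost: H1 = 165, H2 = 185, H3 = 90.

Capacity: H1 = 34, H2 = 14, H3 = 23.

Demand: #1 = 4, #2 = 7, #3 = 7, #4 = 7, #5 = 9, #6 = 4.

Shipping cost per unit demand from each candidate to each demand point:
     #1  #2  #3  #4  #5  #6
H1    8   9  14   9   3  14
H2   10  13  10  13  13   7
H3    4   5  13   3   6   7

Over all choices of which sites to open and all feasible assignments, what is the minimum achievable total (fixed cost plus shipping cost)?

Open {H1, H3}; cheapest assignment that respects the capacities:
  H1 (cap 34, load 16): #3, #5 — cost 7×14 + 9×3 = 125
  H3 (cap 23, load 22): #1, #2, #4, #6 — cost 4×4 + 7×5 + 7×3 + 4×7 = 100
  Shipping 225, fixed 255 → total 480.
  Any other capacity-feasible assignment to {H1, H3} ships for at least 225.
Compare {H1, H2}: its best feasible assignment gives total 633.
Compare {H1, H2, H3}: its best feasible assignment gives total 637.
Every other set of open sites that can feasibly serve all demand totals ≥ 633 even under its best assignment. Minimum: 480.

480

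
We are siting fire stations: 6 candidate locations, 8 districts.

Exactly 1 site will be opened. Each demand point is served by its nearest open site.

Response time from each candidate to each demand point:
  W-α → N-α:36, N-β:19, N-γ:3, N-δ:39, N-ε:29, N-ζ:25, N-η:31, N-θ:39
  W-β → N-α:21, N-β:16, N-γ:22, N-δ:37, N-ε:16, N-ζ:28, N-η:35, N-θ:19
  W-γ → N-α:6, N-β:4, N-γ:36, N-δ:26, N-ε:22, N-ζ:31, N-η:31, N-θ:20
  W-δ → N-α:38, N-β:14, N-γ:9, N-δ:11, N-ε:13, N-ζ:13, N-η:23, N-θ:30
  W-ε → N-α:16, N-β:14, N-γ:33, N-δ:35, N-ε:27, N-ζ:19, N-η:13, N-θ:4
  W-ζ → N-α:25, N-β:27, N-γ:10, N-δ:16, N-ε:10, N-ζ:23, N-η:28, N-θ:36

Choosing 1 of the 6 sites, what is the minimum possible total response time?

Open {W-δ}.
  N-α→W-δ 38, N-β→W-δ 14, N-γ→W-δ 9, N-δ→W-δ 11, N-ε→W-δ 13, N-ζ→W-δ 13, N-η→W-δ 23, N-θ→W-δ 30  ⇒ total 151.
Compare {W-ε}: total 161.
Compare {W-ζ}: total 175.
No size-1 selection does better; minimum is 151.

151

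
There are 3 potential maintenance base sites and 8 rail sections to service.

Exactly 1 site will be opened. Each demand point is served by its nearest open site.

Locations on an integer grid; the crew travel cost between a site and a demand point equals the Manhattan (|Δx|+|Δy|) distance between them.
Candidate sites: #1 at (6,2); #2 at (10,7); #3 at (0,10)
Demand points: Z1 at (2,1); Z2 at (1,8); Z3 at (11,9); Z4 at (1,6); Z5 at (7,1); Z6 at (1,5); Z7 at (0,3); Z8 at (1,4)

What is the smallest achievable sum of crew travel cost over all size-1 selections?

61

Open {#1}.
  Z1→#1 5, Z2→#1 11, Z3→#1 12, Z4→#1 9, Z5→#1 2, Z6→#1 8, Z7→#1 7, Z8→#1 7  ⇒ total 61.
Compare {#3}: total 67.
Compare {#2}: total 83.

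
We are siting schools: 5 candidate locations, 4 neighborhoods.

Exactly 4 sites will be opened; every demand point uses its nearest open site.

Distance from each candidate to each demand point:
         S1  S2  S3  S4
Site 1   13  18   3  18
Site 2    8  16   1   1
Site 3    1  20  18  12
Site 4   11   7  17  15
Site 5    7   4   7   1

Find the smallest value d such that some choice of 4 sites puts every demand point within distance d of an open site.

Open {Site 1, Site 2, Site 3, Site 5}.
  Farthest demand point is S2 at distance 4 (to Site 5); all others are ≤ 4.
With {Site 1, Site 3, Site 4, Site 5} the worst case is 4.
With {Site 2, Site 3, Site 4, Site 5} the worst case is 4.
No size-4 selection achieves below 4.

4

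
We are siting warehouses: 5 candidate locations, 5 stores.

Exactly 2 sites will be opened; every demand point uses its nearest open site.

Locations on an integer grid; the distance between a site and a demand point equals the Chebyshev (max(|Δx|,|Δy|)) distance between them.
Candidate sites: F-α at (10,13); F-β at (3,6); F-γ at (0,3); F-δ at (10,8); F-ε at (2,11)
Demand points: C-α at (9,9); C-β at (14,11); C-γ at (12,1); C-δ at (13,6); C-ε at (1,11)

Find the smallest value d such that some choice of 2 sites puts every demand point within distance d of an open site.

Open {F-β, F-δ}.
  Farthest demand point is C-γ at distance 7 (to F-δ); all others are ≤ 7.
With {F-δ, F-ε} the worst case is 7.
With {F-γ, F-δ} the worst case is 8.
No size-2 selection achieves below 7.

7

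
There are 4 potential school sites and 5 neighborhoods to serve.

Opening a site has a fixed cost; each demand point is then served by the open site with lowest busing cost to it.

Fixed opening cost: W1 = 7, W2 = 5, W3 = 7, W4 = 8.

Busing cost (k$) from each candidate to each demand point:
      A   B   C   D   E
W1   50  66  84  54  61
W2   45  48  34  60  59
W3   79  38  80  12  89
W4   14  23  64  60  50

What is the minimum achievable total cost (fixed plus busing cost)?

Open {W2, W3, W4}: assign each demand point to its cheapest open site.
  A→W4 14, B→W4 23, C→W2 34, D→W3 12, E→W4 50
  busing cost 133, fixed 20 → total 153.
Compare {W1, W2, W3, W4}: busing cost 133 + fixed 27 = 160.
Compare {W3, W4}: busing cost 163 + fixed 15 = 178.
Compare {W1, W3, W4}: busing cost 163 + fixed 22 = 185.
All other subsets cost ≥ 160. Minimum total cost: 153.

153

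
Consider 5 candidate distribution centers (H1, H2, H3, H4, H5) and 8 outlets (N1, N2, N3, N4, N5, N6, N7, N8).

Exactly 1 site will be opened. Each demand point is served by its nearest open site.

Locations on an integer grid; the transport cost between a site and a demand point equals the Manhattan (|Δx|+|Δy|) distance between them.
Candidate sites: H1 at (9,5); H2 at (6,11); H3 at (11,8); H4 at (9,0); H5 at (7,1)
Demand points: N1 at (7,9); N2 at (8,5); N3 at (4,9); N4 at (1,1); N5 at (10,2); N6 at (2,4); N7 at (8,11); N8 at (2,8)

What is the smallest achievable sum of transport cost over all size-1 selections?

Open {H1}.
  N1→H1 6, N2→H1 1, N3→H1 9, N4→H1 12, N5→H1 4, N6→H1 8, N7→H1 7, N8→H1 10  ⇒ total 57.
Compare {H2}: total 63.
Compare {H5}: total 65.
No size-1 selection does better; minimum is 57.

57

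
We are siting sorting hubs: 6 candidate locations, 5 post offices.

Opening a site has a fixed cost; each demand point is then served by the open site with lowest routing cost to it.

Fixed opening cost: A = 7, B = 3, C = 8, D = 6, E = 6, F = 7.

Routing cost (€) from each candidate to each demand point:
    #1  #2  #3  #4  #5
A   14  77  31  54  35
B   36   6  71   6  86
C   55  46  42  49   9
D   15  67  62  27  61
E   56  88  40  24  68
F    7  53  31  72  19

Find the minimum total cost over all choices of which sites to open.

Open {B, C, F}: assign each demand point to its cheapest open site.
  #1→F 7, #2→B 6, #3→F 31, #4→B 6, #5→C 9
  routing cost 59, fixed 18 → total 77.
Compare {B, F}: routing cost 69 + fixed 10 = 79.
Compare {B, C, D, F}: routing cost 59 + fixed 24 = 83.
Compare {B, C, E, F}: routing cost 59 + fixed 24 = 83.
All other subsets cost ≥ 79. Minimum total cost: 77.

77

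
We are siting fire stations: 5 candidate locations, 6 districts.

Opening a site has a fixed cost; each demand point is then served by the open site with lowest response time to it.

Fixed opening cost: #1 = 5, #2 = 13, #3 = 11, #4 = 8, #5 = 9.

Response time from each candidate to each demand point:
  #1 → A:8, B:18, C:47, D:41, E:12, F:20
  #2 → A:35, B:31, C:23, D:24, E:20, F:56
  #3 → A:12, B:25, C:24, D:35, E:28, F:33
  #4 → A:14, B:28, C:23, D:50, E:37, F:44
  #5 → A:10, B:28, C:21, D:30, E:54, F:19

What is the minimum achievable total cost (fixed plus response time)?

122

Open {#1, #5}: assign each demand point to its cheapest open site.
  A→#1 8, B→#1 18, C→#5 21, D→#5 30, E→#1 12, F→#5 19
  response time 108, fixed 14 → total 122.
Compare {#1, #2}: response time 105 + fixed 18 = 123.
Compare {#1, #2, #5}: response time 102 + fixed 27 = 129.
Compare {#1, #4, #5}: response time 108 + fixed 22 = 130.
All other subsets cost ≥ 123. Minimum total cost: 122.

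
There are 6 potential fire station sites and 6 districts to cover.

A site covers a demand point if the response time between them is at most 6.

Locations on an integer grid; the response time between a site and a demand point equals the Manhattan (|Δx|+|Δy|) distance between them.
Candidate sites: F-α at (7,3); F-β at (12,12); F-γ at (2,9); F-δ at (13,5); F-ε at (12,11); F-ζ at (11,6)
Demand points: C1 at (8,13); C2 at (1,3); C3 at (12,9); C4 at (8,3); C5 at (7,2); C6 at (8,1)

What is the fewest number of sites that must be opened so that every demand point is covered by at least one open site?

2

Coverage sets (demand points within 6 of each site):
  F-α: {C2, C4, C5, C6}
  F-β: {C1, C3}
  F-γ: {}
  F-δ: {C3}
  F-ε: {C1, C3}
  F-ζ: {C3, C4}
No single site covers all 6 demand points.
But {F-α, F-β} covers everything, so the minimum is 2.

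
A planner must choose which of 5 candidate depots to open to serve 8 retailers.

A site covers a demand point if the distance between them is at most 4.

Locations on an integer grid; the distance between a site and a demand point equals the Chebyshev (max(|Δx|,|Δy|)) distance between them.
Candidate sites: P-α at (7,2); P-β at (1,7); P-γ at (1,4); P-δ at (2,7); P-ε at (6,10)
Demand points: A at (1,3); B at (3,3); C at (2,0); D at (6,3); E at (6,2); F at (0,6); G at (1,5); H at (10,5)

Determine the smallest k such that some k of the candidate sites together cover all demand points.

Coverage sets (demand points within 4 of each site):
  P-α: {B, D, E, H}
  P-β: {A, B, F, G}
  P-γ: {A, B, C, F, G}
  P-δ: {A, B, D, F, G}
  P-ε: {}
No single site covers all 8 demand points.
But {P-α, P-γ} covers everything, so the minimum is 2.

2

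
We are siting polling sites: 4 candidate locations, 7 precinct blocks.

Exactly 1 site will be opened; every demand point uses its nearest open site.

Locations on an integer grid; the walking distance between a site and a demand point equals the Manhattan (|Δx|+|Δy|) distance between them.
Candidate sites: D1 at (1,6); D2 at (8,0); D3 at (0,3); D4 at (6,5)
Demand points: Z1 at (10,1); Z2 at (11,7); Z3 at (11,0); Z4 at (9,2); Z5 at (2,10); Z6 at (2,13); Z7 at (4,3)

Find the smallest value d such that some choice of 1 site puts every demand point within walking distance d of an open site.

12

Open {D4}.
  Farthest demand point is Z6 at walking distance 12 (to D4); all others are ≤ 12.
With {D3} the worst case is 15.
With {D1} the worst case is 16.
No size-1 selection achieves below 12.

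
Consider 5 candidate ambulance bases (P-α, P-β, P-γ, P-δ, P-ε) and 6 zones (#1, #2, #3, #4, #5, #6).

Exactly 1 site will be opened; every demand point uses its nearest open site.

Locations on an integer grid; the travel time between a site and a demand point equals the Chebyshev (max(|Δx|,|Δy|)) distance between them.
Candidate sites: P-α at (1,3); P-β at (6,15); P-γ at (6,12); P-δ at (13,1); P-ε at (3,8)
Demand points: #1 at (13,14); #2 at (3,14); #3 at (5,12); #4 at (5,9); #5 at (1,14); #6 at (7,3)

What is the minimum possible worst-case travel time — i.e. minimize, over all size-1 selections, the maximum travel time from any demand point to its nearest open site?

Open {P-γ}.
  Farthest demand point is #6 at travel time 9 (to P-γ); all others are ≤ 9.
With {P-ε} the worst case is 10.
With {P-α} the worst case is 12.
No size-1 selection achieves below 9.

9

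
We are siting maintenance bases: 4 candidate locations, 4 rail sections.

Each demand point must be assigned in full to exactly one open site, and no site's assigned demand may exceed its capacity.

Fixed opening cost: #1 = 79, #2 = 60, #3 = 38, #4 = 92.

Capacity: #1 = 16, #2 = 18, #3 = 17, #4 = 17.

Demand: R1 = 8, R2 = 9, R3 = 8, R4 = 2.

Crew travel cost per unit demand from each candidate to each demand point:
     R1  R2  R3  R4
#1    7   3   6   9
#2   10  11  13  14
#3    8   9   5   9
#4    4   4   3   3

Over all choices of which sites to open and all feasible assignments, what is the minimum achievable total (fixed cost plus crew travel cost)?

256

Open {#3, #4}; cheapest assignment that respects the capacities:
  #3 (cap 17, load 10): R3, R4 — cost 8×5 + 2×9 = 58
  #4 (cap 17, load 17): R1, R2 — cost 8×4 + 9×4 = 68
  Shipping 126, fixed 130 → total 256.
  Any other capacity-feasible assignment to {#3, #4} ships for at least 126.
Compare {#1, #3}: its best feasible assignment gives total 266.
Compare {#1, #4}: its best feasible assignment gives total 272.
Every other set of open sites that can feasibly serve all demand totals ≥ 266 even under its best assignment. Minimum: 256.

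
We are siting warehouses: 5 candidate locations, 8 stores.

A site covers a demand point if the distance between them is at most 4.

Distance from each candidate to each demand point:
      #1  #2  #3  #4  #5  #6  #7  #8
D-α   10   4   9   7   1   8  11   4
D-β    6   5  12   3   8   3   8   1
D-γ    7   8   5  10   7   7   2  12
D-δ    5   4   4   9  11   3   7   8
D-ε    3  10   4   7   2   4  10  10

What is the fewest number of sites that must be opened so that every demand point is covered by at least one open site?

Coverage sets (demand points within 4 of each site):
  D-α: {#2, #5, #8}
  D-β: {#4, #6, #8}
  D-γ: {#7}
  D-δ: {#2, #3, #6}
  D-ε: {#1, #3, #5, #6}
No 3 sites suffice: every size-3 union leaves at least one demand point uncovered.
But {D-α, D-β, D-γ, D-ε} covers everything, so the minimum is 4.

4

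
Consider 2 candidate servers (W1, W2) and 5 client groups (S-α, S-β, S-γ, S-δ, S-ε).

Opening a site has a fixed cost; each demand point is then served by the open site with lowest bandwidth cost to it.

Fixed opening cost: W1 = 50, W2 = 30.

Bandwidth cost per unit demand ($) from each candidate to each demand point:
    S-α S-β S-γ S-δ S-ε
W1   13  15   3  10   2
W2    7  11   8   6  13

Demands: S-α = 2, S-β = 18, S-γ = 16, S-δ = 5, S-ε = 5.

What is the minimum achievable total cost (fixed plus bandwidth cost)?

380

Open {W1, W2}: assign each demand point to its cheapest open site.
  S-α→W2 2×7=14, S-β→W2 18×11=198, S-γ→W1 16×3=48, S-δ→W2 5×6=30, S-ε→W1 5×2=10
  bandwidth cost 300, fixed 80 → total 380.
Compare {W1}: bandwidth cost 404 + fixed 50 = 454.
Compare {W2}: bandwidth cost 435 + fixed 30 = 465.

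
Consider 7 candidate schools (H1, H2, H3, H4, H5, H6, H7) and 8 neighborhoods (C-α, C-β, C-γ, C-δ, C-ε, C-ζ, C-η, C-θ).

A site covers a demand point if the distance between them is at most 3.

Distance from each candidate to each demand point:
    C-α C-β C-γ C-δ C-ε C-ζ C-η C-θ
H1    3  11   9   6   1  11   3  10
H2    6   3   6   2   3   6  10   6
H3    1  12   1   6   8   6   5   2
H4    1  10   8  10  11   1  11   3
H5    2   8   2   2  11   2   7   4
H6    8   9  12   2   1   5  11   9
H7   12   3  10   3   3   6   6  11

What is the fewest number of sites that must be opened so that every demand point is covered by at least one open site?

Coverage sets (demand points within 3 of each site):
  H1: {C-α, C-ε, C-η}
  H2: {C-β, C-δ, C-ε}
  H3: {C-α, C-γ, C-θ}
  H4: {C-α, C-ζ, C-θ}
  H5: {C-α, C-γ, C-δ, C-ζ}
  H6: {C-δ, C-ε}
  H7: {C-β, C-δ, C-ε}
No 3 sites suffice: every size-3 union leaves at least one demand point uncovered.
But {H1, H2, H3, H4} covers everything, so the minimum is 4.

4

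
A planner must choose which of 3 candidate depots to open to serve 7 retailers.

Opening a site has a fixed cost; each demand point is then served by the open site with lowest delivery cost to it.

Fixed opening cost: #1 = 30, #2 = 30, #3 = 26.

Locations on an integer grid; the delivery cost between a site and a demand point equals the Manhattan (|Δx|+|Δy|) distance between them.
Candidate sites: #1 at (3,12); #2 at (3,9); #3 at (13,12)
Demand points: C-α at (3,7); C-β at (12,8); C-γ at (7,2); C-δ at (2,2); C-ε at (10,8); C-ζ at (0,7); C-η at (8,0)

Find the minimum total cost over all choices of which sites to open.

88

Open {#2}: assign each demand point to its cheapest open site.
  C-α→#2 2, C-β→#2 10, C-γ→#2 11, C-δ→#2 8, C-ε→#2 8, C-ζ→#2 5, C-η→#2 14
  delivery cost 58, fixed 30 → total 88.
Compare {#2, #3}: delivery cost 52 + fixed 56 = 108.
Compare {#1}: delivery cost 79 + fixed 30 = 109.
Compare {#1, #2}: delivery cost 58 + fixed 60 = 118.
All other subsets cost ≥ 108. Minimum total cost: 88.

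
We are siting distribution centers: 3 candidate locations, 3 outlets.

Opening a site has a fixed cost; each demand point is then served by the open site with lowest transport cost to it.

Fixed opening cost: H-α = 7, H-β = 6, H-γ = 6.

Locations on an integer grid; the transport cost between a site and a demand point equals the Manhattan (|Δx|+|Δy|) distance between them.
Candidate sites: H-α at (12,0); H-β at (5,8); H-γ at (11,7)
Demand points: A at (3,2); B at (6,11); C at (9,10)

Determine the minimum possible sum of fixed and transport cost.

24

Open {H-β}: assign each demand point to its cheapest open site.
  A→H-β 8, B→H-β 4, C→H-β 6
  transport cost 18, fixed 6 → total 24.
Compare {H-β, H-γ}: transport cost 17 + fixed 12 = 29.
Compare {H-α, H-β}: transport cost 18 + fixed 13 = 31.
Compare {H-γ}: transport cost 27 + fixed 6 = 33.
All other subsets cost ≥ 29. Minimum total cost: 24.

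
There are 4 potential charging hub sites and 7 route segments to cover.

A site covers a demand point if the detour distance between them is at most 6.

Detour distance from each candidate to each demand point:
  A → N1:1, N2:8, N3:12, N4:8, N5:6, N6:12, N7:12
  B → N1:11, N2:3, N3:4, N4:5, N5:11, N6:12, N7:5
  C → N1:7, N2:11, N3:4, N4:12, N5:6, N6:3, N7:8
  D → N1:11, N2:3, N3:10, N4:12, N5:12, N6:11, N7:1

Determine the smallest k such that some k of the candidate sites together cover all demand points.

Coverage sets (demand points within 6 of each site):
  A: {N1, N5}
  B: {N2, N3, N4, N7}
  C: {N3, N5, N6}
  D: {N2, N7}
No 2 sites suffice: every size-2 union leaves at least one demand point uncovered.
But {A, B, C} covers everything, so the minimum is 3.

3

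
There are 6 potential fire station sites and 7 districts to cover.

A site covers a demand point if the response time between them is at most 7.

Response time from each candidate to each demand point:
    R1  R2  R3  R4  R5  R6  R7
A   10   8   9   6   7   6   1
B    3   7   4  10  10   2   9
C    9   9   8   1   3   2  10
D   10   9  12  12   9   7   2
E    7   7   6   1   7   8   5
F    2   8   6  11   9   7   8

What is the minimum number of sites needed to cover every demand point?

Coverage sets (demand points within 7 of each site):
  A: {R4, R5, R6, R7}
  B: {R1, R2, R3, R6}
  C: {R4, R5, R6}
  D: {R6, R7}
  E: {R1, R2, R3, R4, R5, R7}
  F: {R1, R3, R6}
No single site covers all 7 demand points.
But {A, B} covers everything, so the minimum is 2.

2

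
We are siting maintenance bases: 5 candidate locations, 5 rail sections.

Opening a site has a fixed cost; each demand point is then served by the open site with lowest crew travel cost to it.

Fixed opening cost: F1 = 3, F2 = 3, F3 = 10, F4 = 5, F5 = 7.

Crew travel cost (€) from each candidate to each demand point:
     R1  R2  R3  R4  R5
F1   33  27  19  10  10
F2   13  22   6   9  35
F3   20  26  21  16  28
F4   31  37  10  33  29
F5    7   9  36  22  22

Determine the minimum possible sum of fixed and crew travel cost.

Open {F1, F2, F5}: assign each demand point to its cheapest open site.
  R1→F5 7, R2→F5 9, R3→F2 6, R4→F2 9, R5→F1 10
  crew travel cost 41, fixed 13 → total 54.
Compare {F1, F2, F4, F5}: crew travel cost 41 + fixed 18 = 59.
Compare {F1, F4, F5}: crew travel cost 46 + fixed 15 = 61.
Compare {F2, F5}: crew travel cost 53 + fixed 10 = 63.
All other subsets cost ≥ 59. Minimum total cost: 54.

54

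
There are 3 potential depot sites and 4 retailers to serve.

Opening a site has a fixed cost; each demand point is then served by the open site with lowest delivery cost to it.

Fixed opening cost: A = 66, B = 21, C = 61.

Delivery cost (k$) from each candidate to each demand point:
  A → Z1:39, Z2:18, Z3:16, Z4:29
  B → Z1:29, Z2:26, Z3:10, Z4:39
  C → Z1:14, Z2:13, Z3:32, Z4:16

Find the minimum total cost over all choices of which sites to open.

125

Open {B}: assign each demand point to its cheapest open site.
  Z1→B 29, Z2→B 26, Z3→B 10, Z4→B 39
  delivery cost 104, fixed 21 → total 125.
Compare {B, C}: delivery cost 53 + fixed 82 = 135.
Compare {C}: delivery cost 75 + fixed 61 = 136.
Compare {A}: delivery cost 102 + fixed 66 = 168.
All other subsets cost ≥ 135. Minimum total cost: 125.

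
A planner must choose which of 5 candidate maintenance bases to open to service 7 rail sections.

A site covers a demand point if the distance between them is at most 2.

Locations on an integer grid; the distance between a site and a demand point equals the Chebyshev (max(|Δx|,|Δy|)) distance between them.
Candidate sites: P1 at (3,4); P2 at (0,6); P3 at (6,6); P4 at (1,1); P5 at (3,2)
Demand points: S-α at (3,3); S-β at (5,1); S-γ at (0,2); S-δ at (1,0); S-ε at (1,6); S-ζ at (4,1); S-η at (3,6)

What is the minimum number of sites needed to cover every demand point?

3

Coverage sets (demand points within 2 of each site):
  P1: {S-α, S-ε, S-η}
  P2: {S-ε}
  P3: {}
  P4: {S-α, S-γ, S-δ}
  P5: {S-α, S-β, S-δ, S-ζ}
No 2 sites suffice: every size-2 union leaves at least one demand point uncovered.
But {P1, P4, P5} covers everything, so the minimum is 3.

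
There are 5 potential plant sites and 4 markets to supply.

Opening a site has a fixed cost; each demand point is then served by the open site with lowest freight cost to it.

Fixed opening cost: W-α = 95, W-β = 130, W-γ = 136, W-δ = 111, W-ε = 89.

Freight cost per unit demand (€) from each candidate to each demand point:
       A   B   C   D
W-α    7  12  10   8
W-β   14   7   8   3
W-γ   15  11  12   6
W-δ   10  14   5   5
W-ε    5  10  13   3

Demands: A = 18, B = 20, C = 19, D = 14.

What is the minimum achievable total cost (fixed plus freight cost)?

Open {W-δ, W-ε}: assign each demand point to its cheapest open site.
  A→W-ε 18×5=90, B→W-ε 20×10=200, C→W-δ 19×5=95, D→W-ε 14×3=42
  freight cost 427, fixed 200 → total 627.
Compare {W-β, W-ε}: freight cost 424 + fixed 219 = 643.
Compare {W-ε}: freight cost 579 + fixed 89 = 668.
Compare {W-α, W-β}: freight cost 460 + fixed 225 = 685.
All other subsets cost ≥ 643. Minimum total cost: 627.

627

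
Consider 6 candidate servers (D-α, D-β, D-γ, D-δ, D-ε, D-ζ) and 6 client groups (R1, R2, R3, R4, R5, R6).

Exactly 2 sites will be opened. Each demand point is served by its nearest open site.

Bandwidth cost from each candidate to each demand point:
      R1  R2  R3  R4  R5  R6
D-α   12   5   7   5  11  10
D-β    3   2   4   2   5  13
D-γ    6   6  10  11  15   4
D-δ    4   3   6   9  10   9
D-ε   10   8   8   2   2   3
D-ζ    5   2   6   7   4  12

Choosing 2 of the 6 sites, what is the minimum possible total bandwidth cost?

16

Open {D-β, D-ε}.
  R1→D-β 3, R2→D-β 2, R3→D-β 4, R4→D-β 2, R5→D-ε 2, R6→D-ε 3  ⇒ total 16.
Compare {D-β, D-γ}: total 20.
Compare {D-δ, D-ε}: total 20.
No size-2 selection does better; minimum is 16.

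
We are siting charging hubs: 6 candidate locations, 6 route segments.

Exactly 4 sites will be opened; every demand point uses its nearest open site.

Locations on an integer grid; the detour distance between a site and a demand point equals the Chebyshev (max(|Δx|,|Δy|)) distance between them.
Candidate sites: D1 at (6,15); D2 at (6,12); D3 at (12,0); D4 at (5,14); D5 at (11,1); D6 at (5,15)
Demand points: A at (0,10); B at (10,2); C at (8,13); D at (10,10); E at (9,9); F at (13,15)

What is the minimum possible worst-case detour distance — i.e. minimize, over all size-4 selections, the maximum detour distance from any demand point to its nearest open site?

Open {D1, D2, D3, D4}.
  Farthest demand point is F at detour distance 7 (to D1); all others are ≤ 7.
With {D1, D2, D3, D5} the worst case is 7.
With {D1, D2, D3, D6} the worst case is 7.
No size-4 selection achieves below 7.

7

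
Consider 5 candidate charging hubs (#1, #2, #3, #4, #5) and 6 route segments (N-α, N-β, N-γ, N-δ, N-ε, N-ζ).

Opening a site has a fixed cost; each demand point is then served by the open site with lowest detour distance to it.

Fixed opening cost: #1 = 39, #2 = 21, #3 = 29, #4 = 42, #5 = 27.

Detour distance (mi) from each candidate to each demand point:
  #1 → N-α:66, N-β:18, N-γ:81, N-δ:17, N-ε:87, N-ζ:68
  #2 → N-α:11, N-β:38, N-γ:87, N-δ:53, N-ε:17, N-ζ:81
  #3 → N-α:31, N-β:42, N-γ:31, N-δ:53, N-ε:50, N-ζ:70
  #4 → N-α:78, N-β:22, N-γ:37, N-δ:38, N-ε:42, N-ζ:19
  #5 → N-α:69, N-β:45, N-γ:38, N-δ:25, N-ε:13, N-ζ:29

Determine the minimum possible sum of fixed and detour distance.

Open {#2, #5}: assign each demand point to its cheapest open site.
  N-α→#2 11, N-β→#2 38, N-γ→#5 38, N-δ→#5 25, N-ε→#5 13, N-ζ→#5 29
  detour distance 154, fixed 48 → total 202.
Compare {#2, #4}: detour distance 144 + fixed 63 = 207.
Compare {#1, #2, #5}: detour distance 126 + fixed 87 = 213.
Compare {#2, #4, #5}: detour distance 127 + fixed 90 = 217.
All other subsets cost ≥ 207. Minimum total cost: 202.

202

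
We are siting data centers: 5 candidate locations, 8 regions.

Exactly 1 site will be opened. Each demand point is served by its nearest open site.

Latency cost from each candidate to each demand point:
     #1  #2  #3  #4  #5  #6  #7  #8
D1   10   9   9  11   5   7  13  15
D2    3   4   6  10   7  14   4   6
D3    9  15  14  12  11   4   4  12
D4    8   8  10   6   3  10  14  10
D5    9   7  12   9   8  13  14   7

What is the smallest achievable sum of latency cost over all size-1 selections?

Open {D2}.
  #1→D2 3, #2→D2 4, #3→D2 6, #4→D2 10, #5→D2 7, #6→D2 14, #7→D2 4, #8→D2 6  ⇒ total 54.
Compare {D4}: total 69.
Compare {D1}: total 79.
No size-1 selection does better; minimum is 54.

54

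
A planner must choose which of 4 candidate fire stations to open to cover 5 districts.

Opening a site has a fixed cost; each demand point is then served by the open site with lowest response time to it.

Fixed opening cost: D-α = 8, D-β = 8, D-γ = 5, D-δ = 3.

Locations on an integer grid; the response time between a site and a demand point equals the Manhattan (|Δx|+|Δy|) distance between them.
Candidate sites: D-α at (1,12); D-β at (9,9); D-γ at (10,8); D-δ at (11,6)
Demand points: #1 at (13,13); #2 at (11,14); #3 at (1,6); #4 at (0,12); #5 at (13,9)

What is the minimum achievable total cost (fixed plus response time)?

39

Open {D-α, D-γ}: assign each demand point to its cheapest open site.
  #1→D-γ 8, #2→D-γ 7, #3→D-α 6, #4→D-α 1, #5→D-γ 4
  response time 26, fixed 13 → total 39.
Compare {D-α, D-δ}: response time 29 + fixed 11 = 40.
Compare {D-α, D-β}: response time 26 + fixed 16 = 42.
Compare {D-α, D-γ, D-δ}: response time 26 + fixed 16 = 42.
All other subsets cost ≥ 40. Minimum total cost: 39.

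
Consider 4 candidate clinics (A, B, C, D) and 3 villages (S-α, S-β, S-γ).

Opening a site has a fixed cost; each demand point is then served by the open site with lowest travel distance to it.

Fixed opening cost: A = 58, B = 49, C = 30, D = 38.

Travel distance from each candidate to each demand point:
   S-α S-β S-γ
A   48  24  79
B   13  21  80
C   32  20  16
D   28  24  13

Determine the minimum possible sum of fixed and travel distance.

Open {C}: assign each demand point to its cheapest open site.
  S-α→C 32, S-β→C 20, S-γ→C 16
  travel distance 68, fixed 30 → total 98.
Compare {D}: travel distance 65 + fixed 38 = 103.
Compare {B, C}: travel distance 49 + fixed 79 = 128.
Compare {C, D}: travel distance 61 + fixed 68 = 129.
All other subsets cost ≥ 103. Minimum total cost: 98.

98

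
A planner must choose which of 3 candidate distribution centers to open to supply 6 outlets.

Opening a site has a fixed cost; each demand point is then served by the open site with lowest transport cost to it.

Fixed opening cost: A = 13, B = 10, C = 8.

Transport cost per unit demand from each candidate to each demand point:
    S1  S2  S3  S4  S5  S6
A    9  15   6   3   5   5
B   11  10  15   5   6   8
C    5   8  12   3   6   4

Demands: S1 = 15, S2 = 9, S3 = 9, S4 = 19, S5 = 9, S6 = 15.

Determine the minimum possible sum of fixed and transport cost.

384

Open {A, C}: assign each demand point to its cheapest open site.
  S1→C 15×5=75, S2→C 9×8=72, S3→A 9×6=54, S4→A 19×3=57, S5→A 9×5=45, S6→C 15×4=60
  transport cost 363, fixed 21 → total 384.
Compare {A, B, C}: transport cost 363 + fixed 31 = 394.
Compare {C}: transport cost 426 + fixed 8 = 434.
Compare {B, C}: transport cost 426 + fixed 18 = 444.
All other subsets cost ≥ 394. Minimum total cost: 384.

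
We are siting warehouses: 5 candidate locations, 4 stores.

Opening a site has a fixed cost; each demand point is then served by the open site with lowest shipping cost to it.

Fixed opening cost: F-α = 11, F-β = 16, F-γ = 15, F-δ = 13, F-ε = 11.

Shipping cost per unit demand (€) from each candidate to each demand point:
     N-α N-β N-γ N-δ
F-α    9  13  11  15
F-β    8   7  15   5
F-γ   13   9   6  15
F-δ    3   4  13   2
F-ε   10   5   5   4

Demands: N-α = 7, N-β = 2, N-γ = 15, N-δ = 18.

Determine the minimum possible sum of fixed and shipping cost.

Open {F-δ, F-ε}: assign each demand point to its cheapest open site.
  N-α→F-δ 7×3=21, N-β→F-δ 2×4=8, N-γ→F-ε 15×5=75, N-δ→F-δ 18×2=36
  shipping cost 140, fixed 24 → total 164.
Compare {F-α, F-δ, F-ε}: shipping cost 140 + fixed 35 = 175.
Compare {F-γ, F-δ, F-ε}: shipping cost 140 + fixed 39 = 179.
Compare {F-β, F-δ, F-ε}: shipping cost 140 + fixed 40 = 180.
All other subsets cost ≥ 175. Minimum total cost: 164.

164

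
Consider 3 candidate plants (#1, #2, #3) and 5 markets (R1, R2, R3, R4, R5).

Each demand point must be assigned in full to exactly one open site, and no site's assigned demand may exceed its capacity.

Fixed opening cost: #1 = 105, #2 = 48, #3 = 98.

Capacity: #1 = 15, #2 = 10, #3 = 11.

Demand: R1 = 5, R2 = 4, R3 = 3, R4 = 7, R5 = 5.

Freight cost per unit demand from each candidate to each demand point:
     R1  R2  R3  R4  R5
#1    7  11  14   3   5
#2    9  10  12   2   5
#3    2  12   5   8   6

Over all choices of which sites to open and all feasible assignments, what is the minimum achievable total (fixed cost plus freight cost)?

Open {#1, #2}; cheapest assignment that respects the capacities:
  #1 (cap 15, load 14): R1, R2, R5 — cost 5×7 + 4×11 + 5×5 = 104
  #2 (cap 10, load 10): R3, R4 — cost 3×12 + 7×2 = 50
  Shipping 154, fixed 153 → total 307.
  Any other capacity-feasible assignment to {#1, #2} ships for at least 154.
Compare {#1, #3}: its best feasible assignment gives total 349.
Compare {#1, #2, #3}: its best feasible assignment gives total 359.
Every other set of open sites that can feasibly serve all demand totals ≥ 349 even under its best assignment. Minimum: 307.

307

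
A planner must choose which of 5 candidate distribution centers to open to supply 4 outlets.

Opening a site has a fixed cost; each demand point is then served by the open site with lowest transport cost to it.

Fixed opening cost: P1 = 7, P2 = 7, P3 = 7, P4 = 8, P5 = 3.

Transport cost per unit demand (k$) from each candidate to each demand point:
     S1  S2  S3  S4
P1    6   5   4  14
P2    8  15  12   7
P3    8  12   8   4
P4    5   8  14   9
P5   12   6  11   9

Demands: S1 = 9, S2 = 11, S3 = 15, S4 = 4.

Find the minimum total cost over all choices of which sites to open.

Open {P1, P3, P4}: assign each demand point to its cheapest open site.
  S1→P4 9×5=45, S2→P1 11×5=55, S3→P1 15×4=60, S4→P3 4×4=16
  transport cost 176, fixed 22 → total 198.
Compare {P1, P3}: transport cost 185 + fixed 14 = 199.
Compare {P1, P3, P4, P5}: transport cost 176 + fixed 25 = 201.
Compare {P1, P3, P5}: transport cost 185 + fixed 17 = 202.
All other subsets cost ≥ 199. Minimum total cost: 198.

198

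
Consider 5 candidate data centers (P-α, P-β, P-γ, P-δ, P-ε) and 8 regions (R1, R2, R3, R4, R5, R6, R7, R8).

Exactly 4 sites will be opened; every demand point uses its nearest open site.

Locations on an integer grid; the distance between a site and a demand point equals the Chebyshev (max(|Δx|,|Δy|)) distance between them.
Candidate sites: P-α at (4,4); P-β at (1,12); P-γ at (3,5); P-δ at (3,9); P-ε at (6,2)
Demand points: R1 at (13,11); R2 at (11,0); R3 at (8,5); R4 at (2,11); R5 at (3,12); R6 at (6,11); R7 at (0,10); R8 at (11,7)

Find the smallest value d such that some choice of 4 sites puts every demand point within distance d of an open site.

9

Open {P-α, P-β, P-γ, P-δ}.
  Farthest demand point is R1 at distance 9 (to P-α); all others are ≤ 9.
With {P-α, P-β, P-γ, P-ε} the worst case is 9.
With {P-α, P-β, P-δ, P-ε} the worst case is 9.
No size-4 selection achieves below 9.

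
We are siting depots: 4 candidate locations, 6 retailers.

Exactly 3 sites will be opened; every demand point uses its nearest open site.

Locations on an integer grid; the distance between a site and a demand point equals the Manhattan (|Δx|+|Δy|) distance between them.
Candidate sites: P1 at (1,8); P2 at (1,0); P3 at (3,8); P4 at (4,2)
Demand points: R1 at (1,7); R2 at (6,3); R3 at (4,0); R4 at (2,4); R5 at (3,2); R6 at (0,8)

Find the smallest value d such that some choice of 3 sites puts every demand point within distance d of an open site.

4

Open {P1, P2, P4}.
  Farthest demand point is R4 at distance 4 (to P4); all others are ≤ 4.
With {P1, P3, P4} the worst case is 4.
With {P2, P3, P4} the worst case is 4.
No size-3 selection achieves below 4.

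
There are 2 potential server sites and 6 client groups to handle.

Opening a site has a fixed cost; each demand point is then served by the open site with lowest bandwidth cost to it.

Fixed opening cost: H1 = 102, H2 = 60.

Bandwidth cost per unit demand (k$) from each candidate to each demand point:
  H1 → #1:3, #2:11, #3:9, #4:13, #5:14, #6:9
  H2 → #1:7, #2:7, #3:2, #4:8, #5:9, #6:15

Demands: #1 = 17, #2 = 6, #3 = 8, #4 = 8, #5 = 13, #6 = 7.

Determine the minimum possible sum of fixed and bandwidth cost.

515

Open {H1, H2}: assign each demand point to its cheapest open site.
  #1→H1 17×3=51, #2→H2 6×7=42, #3→H2 8×2=16, #4→H2 8×8=64, #5→H2 13×9=117, #6→H1 7×9=63
  bandwidth cost 353, fixed 162 → total 515.
Compare {H2}: bandwidth cost 463 + fixed 60 = 523.
Compare {H1}: bandwidth cost 538 + fixed 102 = 640.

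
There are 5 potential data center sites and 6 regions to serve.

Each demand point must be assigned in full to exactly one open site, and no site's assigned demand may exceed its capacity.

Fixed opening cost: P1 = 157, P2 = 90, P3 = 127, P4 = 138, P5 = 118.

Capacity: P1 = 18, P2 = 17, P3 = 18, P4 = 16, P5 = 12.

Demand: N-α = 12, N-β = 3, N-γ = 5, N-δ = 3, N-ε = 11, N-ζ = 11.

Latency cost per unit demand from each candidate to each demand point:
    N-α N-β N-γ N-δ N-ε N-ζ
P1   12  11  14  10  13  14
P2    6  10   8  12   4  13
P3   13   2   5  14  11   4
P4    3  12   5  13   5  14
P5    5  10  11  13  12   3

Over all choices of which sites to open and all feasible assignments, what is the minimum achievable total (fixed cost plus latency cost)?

564

Open {P2, P3, P4}; cheapest assignment that respects the capacities:
  P2 (cap 17, load 16): N-γ, N-ε — cost 5×8 + 11×4 = 84
  P3 (cap 18, load 14): N-β, N-ζ — cost 3×2 + 11×4 = 50
  P4 (cap 16, load 15): N-α, N-δ — cost 12×3 + 3×13 = 75
  Shipping 209, fixed 355 → total 564.
  Any other capacity-feasible assignment to {P2, P3, P4} ships for at least 209.
Compare {P2, P3, P5}: its best feasible assignment gives total 571.
Compare {P3, P4, P5}: its best feasible assignment gives total 615.
Every other set of open sites that can feasibly serve all demand totals ≥ 571 even under its best assignment. Minimum: 564.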